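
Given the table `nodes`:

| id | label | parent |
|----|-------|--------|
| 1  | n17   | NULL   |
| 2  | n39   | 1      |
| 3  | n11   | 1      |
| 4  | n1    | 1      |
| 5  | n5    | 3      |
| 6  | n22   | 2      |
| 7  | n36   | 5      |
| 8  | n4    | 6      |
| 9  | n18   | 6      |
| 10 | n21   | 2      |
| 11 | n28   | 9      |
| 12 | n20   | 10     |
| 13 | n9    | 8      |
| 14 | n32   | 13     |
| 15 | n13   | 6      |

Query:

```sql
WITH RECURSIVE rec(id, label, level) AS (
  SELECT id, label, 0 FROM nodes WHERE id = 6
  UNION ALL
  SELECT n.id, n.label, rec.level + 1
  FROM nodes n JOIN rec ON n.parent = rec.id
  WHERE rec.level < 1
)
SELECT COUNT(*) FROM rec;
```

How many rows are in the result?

4

Base: id=6 (n22) at level 0.
Iteration 1: rows with parent in {6} -> n4 (id 8, level 1), n18 (id 9, level 1), n13 (id 15, level 1).
Iteration 2: level < 1 fails for all current rows; recursion stops.
Total rows emitted: 4.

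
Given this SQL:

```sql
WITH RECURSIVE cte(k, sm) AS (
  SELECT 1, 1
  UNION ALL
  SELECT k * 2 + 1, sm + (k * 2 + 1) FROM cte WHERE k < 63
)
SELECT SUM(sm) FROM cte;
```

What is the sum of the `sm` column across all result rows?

219

Base: k=1, sm=1.
Iteration 1: 1 < 63 holds -> k = 1 * 2 + 1 = 3, sm = 1 + 3 = 4.
Iteration 2: 3 < 63 holds -> k = 3 * 2 + 1 = 7, sm = 4 + 7 = 11.
Iteration 3: 7 < 63 holds -> k = 7 * 2 + 1 = 15, sm = 11 + 15 = 26.
Iteration 4: 15 < 63 holds -> k = 15 * 2 + 1 = 31, sm = 26 + 31 = 57.
Iteration 5: 31 < 63 holds -> k = 31 * 2 + 1 = 63, sm = 57 + 63 = 120.
Iteration 6: 63 < 63 fails; recursion stops.
SUM(sm) = 1 + 4 + 11 + 26 + 57 + 120 = 219.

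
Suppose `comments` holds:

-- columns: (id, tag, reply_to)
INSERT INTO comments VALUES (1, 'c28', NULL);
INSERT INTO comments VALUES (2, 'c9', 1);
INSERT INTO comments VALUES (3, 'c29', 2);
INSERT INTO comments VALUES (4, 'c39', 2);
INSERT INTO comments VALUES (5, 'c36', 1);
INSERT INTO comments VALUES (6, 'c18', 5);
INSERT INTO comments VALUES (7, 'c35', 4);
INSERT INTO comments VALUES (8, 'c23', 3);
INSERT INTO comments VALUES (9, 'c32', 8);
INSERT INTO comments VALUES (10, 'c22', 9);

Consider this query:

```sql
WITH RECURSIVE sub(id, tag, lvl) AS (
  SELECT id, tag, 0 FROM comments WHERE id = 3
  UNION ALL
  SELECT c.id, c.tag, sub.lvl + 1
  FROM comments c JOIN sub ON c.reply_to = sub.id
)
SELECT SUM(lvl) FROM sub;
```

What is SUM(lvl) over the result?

6

Base: id=3 (c29) at lvl 0.
Iteration 1: rows with reply_to in {3} -> c23 (id 8, lvl 1).
Iteration 2: rows with reply_to in {8} -> c32 (id 9, lvl 2).
Iteration 3: rows with reply_to in {9} -> c22 (id 10, lvl 3).
Iteration 4: no rows with reply_to in {10}; recursion stops.
SUM(lvl) = 0 + 1 + 2 + 3 = 6.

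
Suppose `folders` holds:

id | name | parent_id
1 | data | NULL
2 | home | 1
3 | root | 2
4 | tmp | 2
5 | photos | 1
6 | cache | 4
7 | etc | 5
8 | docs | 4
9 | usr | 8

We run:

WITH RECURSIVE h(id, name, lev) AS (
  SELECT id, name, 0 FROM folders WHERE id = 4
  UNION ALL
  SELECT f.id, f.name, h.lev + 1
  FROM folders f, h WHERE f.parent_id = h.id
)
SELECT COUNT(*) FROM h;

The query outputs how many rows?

Base: id=4 (tmp) at lev 0.
Iteration 1: rows with parent_id in {4} -> cache (id 6, lev 1), docs (id 8, lev 1).
Iteration 2: rows with parent_id in {6,8} -> usr (id 9, lev 2).
Iteration 3: no rows with parent_id in {9}; recursion stops.
Total rows emitted: 4.

4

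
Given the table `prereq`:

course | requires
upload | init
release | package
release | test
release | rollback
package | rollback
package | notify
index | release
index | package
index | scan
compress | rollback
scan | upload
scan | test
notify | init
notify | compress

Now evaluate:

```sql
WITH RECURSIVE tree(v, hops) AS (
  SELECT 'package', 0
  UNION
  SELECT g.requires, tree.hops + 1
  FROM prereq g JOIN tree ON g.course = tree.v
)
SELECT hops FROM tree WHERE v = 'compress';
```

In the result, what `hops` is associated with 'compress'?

2

Base: (package, hops=0).
Iteration 1: edges from {package} -> (notify, hops=1), (rollback, hops=1).
Iteration 2: edges from {notify,rollback} -> (compress, hops=2), (init, hops=2).
Iteration 3: edges from {compress,init} -> (rollback, hops=3).
Iteration 4: no outgoing edges from {rollback}; recursion stops.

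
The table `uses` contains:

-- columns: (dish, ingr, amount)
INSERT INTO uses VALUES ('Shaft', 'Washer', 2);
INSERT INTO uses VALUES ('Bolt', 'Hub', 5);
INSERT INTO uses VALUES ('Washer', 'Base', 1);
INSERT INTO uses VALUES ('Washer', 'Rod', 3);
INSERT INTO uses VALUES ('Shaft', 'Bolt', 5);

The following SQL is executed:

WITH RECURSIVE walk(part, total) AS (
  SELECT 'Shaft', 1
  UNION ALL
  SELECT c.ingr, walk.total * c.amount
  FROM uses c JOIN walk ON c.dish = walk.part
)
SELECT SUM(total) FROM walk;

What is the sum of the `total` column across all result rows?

41

Base: (Shaft, total=1).
Iteration 1: components of {Shaft} -> Bolt = 1*5 = 5, Washer = 1*2 = 2.
Iteration 2: components of {Bolt,Washer} -> Base = 2*1 = 2, Hub = 5*5 = 25, Rod = 2*3 = 6.
Iteration 3: no further components; recursion stops.
SUM(total) = 1 + 2 + 5 + 2 + 6 + 25 = 41.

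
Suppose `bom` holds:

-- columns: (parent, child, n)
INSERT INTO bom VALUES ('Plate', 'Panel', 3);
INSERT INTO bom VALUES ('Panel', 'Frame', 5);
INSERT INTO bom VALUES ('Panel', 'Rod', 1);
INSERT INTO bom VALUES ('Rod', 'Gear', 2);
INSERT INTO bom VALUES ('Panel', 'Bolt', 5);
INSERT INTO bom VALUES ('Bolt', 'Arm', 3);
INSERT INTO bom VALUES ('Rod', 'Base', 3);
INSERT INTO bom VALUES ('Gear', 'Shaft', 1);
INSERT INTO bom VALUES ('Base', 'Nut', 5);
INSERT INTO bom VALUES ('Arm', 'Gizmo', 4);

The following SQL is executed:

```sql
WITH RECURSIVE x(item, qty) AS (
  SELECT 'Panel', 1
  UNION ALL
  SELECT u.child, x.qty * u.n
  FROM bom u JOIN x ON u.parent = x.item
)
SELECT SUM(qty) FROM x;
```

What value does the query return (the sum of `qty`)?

109

Base: (Panel, qty=1).
Iteration 1: components of {Panel} -> Bolt = 1*5 = 5, Frame = 1*5 = 5, Rod = 1*1 = 1.
Iteration 2: components of {Bolt,Frame,Rod} -> Arm = 5*3 = 15, Base = 1*3 = 3, Gear = 1*2 = 2.
Iteration 3: components of {Arm,Base,Gear} -> Gizmo = 15*4 = 60, Nut = 3*5 = 15, Shaft = 2*1 = 2.
Iteration 4: no further components; recursion stops.
SUM(qty) = 1 + 5 + 1 + 5 + 2 + 3 + 15 + 2 + 15 + 60 = 109.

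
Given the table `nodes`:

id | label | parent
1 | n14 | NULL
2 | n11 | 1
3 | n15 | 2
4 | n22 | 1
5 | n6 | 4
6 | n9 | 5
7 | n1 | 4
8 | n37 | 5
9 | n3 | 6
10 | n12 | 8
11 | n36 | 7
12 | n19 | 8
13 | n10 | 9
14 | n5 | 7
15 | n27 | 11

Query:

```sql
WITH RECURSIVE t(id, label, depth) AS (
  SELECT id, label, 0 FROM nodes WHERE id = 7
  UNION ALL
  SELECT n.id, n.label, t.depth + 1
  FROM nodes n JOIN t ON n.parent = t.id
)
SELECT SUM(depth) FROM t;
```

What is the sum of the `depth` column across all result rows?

Base: id=7 (n1) at depth 0.
Iteration 1: rows with parent in {7} -> n36 (id 11, depth 1), n5 (id 14, depth 1).
Iteration 2: rows with parent in {11,14} -> n27 (id 15, depth 2).
Iteration 3: no rows with parent in {15}; recursion stops.
SUM(depth) = 0 + 1 + 1 + 2 = 4.

4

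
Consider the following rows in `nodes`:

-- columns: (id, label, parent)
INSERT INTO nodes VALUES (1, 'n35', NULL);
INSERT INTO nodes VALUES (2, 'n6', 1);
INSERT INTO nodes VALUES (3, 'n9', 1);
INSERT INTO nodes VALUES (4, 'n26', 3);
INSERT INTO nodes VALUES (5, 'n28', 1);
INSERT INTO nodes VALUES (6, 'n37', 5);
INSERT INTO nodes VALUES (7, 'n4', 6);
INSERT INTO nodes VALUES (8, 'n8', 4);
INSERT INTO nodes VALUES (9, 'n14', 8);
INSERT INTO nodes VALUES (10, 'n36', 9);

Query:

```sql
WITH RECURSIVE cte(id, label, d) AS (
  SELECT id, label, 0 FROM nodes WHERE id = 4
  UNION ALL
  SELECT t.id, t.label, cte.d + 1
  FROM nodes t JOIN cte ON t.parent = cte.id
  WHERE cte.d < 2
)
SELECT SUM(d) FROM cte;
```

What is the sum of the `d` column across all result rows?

3

Base: id=4 (n26) at d 0.
Iteration 1: rows with parent in {4} -> n8 (id 8, d 1).
Iteration 2: rows with parent in {8} -> n14 (id 9, d 2).
Iteration 3: d < 2 fails for all current rows; recursion stops.
SUM(d) = 0 + 1 + 2 = 3.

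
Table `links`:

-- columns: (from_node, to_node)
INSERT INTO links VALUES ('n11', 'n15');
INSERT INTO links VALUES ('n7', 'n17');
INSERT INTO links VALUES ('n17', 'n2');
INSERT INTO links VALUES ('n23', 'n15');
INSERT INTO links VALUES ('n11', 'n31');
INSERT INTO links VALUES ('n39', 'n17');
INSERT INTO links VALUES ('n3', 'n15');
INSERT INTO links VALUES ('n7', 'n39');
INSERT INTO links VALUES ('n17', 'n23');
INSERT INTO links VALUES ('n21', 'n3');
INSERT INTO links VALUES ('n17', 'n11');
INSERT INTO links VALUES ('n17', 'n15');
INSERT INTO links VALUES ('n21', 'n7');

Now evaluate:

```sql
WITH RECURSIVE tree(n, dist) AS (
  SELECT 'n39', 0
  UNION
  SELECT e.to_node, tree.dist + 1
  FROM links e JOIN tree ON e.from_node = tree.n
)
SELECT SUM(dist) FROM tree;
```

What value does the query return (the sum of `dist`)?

Base: (n39, dist=0).
Iteration 1: edges from {n39} -> (n17, dist=1).
Iteration 2: edges from {n17} -> (n11, dist=2), (n15, dist=2), (n2, dist=2), (n23, dist=2).
Iteration 3: edges from {n11,n15,n2,n23} -> (n15, dist=3), (n31, dist=3). [UNION drops 1 duplicate row(s)]
Iteration 4: no outgoing edges from {n15,n31}; recursion stops.
SUM(dist) = 0 + 1 + 2 + 2 + 2 + 2 + 3 + 3 = 15.

15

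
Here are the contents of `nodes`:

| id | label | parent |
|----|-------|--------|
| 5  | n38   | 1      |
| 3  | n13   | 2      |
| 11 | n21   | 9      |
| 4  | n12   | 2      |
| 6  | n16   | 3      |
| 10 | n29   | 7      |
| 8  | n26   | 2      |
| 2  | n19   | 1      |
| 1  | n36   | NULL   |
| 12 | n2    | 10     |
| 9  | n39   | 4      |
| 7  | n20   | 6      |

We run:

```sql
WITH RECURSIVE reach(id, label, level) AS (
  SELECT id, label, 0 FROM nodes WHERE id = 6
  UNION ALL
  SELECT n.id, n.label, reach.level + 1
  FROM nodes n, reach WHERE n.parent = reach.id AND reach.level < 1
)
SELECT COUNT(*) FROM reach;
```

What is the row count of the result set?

2

Base: id=6 (n16) at level 0.
Iteration 1: rows with parent in {6} -> n20 (id 7, level 1).
Iteration 2: level < 1 fails for all current rows; recursion stops.
Total rows emitted: 2.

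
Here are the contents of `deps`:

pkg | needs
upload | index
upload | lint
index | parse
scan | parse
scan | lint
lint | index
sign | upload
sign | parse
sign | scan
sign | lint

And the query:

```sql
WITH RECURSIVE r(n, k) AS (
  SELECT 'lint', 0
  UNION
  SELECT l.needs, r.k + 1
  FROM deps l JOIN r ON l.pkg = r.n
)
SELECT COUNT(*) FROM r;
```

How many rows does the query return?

3

Base: (lint, k=0).
Iteration 1: edges from {lint} -> (index, k=1).
Iteration 2: edges from {index} -> (parse, k=2).
Iteration 3: no outgoing edges from {parse}; recursion stops.
Total rows emitted: 3.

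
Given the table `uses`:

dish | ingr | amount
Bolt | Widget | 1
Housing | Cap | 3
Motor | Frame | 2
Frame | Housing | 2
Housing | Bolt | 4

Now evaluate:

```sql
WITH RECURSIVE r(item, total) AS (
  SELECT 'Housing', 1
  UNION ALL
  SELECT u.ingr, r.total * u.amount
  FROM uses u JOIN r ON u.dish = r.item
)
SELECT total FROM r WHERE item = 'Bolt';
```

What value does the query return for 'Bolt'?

4

Base: (Housing, total=1).
Iteration 1: components of {Housing} -> Bolt = 1*4 = 4, Cap = 1*3 = 3.
Iteration 2: components of {Bolt,Cap} -> Widget = 4*1 = 4.
Iteration 3: no further components; recursion stops.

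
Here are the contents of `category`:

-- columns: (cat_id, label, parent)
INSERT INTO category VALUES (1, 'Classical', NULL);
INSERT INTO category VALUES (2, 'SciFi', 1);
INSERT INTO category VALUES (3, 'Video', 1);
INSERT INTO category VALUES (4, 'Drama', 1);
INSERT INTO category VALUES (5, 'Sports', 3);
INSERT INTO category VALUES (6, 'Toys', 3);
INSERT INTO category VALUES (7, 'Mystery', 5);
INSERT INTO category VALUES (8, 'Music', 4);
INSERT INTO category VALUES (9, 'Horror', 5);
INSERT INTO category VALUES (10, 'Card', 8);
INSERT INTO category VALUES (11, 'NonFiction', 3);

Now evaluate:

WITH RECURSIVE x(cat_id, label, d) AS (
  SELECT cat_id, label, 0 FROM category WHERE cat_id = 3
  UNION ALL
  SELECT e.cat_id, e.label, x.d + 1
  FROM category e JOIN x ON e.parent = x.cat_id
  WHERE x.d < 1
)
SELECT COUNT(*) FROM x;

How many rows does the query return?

Base: cat_id=3 (Video) at d 0.
Iteration 1: rows with parent in {3} -> Sports (id 5, d 1), Toys (id 6, d 1), NonFiction (id 11, d 1).
Iteration 2: d < 1 fails for all current rows; recursion stops.
Total rows emitted: 4.

4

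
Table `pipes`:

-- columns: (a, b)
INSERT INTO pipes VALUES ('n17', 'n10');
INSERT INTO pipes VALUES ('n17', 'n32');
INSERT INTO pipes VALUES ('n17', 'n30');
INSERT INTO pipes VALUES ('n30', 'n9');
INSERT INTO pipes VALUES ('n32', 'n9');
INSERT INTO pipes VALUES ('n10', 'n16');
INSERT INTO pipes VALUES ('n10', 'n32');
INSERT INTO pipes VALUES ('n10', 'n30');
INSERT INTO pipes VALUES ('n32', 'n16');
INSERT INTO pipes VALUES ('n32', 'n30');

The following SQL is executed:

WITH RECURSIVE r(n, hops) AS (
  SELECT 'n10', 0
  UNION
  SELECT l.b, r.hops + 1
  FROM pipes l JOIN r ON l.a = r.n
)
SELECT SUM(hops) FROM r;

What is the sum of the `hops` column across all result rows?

Base: (n10, hops=0).
Iteration 1: edges from {n10} -> (n16, hops=1), (n30, hops=1), (n32, hops=1).
Iteration 2: edges from {n16,n30,n32} -> (n16, hops=2), (n30, hops=2), (n9, hops=2). [UNION drops 1 duplicate row(s)]
Iteration 3: edges from {n16,n30,n9} -> (n9, hops=3).
Iteration 4: no outgoing edges from {n9}; recursion stops.
SUM(hops) = 0 + 1 + 1 + 1 + 2 + 2 + 2 + 3 = 12.

12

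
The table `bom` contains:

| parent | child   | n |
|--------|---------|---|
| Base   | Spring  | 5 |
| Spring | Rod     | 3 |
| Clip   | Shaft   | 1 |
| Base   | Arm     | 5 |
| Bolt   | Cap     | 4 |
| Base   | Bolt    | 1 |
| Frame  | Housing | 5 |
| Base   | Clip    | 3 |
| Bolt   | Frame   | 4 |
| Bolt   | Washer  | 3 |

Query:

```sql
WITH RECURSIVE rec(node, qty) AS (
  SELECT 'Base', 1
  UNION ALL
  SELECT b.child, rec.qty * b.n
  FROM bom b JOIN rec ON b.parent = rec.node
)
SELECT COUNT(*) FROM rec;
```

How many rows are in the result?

Base: (Base, qty=1).
Iteration 1: components of {Base} -> Arm = 1*5 = 5, Bolt = 1*1 = 1, Clip = 1*3 = 3, Spring = 1*5 = 5.
Iteration 2: components of {Arm,Bolt,Clip,Spring} -> Cap = 1*4 = 4, Frame = 1*4 = 4, Rod = 5*3 = 15, Shaft = 3*1 = 3, Washer = 1*3 = 3.
Iteration 3: components of {Cap,Frame,Rod,Shaft,Washer} -> Housing = 4*5 = 20.
Iteration 4: no further components; recursion stops.
Total rows emitted: 11.

11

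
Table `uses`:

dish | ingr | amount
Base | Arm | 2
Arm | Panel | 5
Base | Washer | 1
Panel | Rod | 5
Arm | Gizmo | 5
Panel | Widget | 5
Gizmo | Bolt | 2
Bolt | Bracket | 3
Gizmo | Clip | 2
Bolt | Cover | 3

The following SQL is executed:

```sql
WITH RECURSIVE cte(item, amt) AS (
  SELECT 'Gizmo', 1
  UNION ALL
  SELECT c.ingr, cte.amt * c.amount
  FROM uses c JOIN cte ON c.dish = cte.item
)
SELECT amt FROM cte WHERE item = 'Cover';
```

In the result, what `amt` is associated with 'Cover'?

6

Base: (Gizmo, amt=1).
Iteration 1: components of {Gizmo} -> Bolt = 1*2 = 2, Clip = 1*2 = 2.
Iteration 2: components of {Bolt,Clip} -> Bracket = 2*3 = 6, Cover = 2*3 = 6.
Iteration 3: no further components; recursion stops.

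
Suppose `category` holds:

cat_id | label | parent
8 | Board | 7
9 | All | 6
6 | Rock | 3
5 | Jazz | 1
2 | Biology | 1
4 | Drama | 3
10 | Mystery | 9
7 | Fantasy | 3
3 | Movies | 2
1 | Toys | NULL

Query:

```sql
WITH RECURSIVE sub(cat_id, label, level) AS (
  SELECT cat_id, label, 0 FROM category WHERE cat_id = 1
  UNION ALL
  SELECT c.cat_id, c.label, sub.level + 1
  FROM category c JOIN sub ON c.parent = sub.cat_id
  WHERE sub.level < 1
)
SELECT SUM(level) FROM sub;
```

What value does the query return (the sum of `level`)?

Base: cat_id=1 (Toys) at level 0.
Iteration 1: rows with parent in {1} -> Biology (id 2, level 1), Jazz (id 5, level 1).
Iteration 2: level < 1 fails for all current rows; recursion stops.
SUM(level) = 0 + 1 + 1 = 2.

2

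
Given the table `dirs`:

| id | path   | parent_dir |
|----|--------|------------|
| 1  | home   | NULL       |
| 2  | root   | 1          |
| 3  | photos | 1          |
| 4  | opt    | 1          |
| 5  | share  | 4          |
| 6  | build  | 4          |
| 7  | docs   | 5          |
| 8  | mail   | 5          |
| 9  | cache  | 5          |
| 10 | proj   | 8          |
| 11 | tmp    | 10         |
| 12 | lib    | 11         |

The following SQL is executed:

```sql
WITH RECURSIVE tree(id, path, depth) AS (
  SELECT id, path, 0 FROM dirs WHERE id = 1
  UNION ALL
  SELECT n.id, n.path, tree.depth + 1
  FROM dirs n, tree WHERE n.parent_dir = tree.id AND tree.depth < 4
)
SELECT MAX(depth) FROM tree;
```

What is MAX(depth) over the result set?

Base: id=1 (home) at depth 0.
Iteration 1: rows with parent_dir in {1} -> root (id 2, depth 1), photos (id 3, depth 1), opt (id 4, depth 1).
Iteration 2: rows with parent_dir in {2,3,4} -> share (id 5, depth 2), build (id 6, depth 2).
Iteration 3: rows with parent_dir in {5,6} -> docs (id 7, depth 3), mail (id 8, depth 3), cache (id 9, depth 3).
Iteration 4: rows with parent_dir in {7,8,9} -> proj (id 10, depth 4).
Iteration 5: depth < 4 fails for all current rows; recursion stops.
depth values: 0, 1, 1, 1, 2, 2, 3, 3, 3, 4; the maximum is 4.

4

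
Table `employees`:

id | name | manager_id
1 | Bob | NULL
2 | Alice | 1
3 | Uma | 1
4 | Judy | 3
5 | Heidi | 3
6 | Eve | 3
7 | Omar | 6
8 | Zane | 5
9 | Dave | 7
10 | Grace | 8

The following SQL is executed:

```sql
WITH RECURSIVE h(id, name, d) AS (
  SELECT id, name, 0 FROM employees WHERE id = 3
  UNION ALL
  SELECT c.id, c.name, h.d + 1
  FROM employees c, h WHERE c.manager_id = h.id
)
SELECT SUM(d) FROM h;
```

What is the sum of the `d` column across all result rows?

Base: id=3 (Uma) at d 0.
Iteration 1: rows with manager_id in {3} -> Judy (id 4, d 1), Heidi (id 5, d 1), Eve (id 6, d 1).
Iteration 2: rows with manager_id in {4,5,6} -> Omar (id 7, d 2), Zane (id 8, d 2).
Iteration 3: rows with manager_id in {7,8} -> Dave (id 9, d 3), Grace (id 10, d 3).
Iteration 4: no rows with manager_id in {9,10}; recursion stops.
SUM(d) = 0 + 1 + 1 + 1 + 2 + 2 + 3 + 3 = 13.

13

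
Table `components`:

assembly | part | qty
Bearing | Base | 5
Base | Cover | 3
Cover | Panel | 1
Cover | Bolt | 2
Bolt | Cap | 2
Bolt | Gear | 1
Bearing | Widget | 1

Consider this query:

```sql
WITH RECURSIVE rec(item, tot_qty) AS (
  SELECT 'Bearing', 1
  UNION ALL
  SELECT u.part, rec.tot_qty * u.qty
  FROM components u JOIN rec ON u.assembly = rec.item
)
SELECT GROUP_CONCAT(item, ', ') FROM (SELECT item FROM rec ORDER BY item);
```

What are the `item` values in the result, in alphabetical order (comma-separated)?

Base, Bearing, Bolt, Cap, Cover, Gear, Panel, Widget

Base: (Bearing, tot_qty=1).
Iteration 1: components of {Bearing} -> Base = 1*5 = 5, Widget = 1*1 = 1.
Iteration 2: components of {Base,Widget} -> Cover = 5*3 = 15.
Iteration 3: components of {Cover} -> Bolt = 15*2 = 30, Panel = 15*1 = 15.
Iteration 4: components of {Bolt,Panel} -> Cap = 30*2 = 60, Gear = 30*1 = 30.
Iteration 5: no further components; recursion stops.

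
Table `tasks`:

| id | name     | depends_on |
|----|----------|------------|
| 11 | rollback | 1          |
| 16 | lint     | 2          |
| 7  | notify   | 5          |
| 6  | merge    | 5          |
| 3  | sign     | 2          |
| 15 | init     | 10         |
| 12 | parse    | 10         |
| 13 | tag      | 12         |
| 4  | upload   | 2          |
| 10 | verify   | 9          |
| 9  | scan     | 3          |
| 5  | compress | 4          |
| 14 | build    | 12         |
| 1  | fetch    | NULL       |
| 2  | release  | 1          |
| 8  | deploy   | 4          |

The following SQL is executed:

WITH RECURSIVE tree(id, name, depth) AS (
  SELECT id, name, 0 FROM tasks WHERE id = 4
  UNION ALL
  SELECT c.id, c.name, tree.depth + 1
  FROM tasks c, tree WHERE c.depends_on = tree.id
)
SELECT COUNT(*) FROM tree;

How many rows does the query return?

Base: id=4 (upload) at depth 0.
Iteration 1: rows with depends_on in {4} -> compress (id 5, depth 1), deploy (id 8, depth 1).
Iteration 2: rows with depends_on in {5,8} -> merge (id 6, depth 2), notify (id 7, depth 2).
Iteration 3: no rows with depends_on in {6,7}; recursion stops.
Total rows emitted: 5.

5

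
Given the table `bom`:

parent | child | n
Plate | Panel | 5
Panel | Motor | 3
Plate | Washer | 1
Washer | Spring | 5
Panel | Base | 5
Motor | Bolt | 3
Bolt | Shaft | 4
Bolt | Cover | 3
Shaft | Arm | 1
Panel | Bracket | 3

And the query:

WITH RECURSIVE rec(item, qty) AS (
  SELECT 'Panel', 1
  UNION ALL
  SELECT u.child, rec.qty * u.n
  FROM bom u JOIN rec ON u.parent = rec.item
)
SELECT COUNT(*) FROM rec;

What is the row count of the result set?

Base: (Panel, qty=1).
Iteration 1: components of {Panel} -> Base = 1*5 = 5, Bracket = 1*3 = 3, Motor = 1*3 = 3.
Iteration 2: components of {Base,Bracket,Motor} -> Bolt = 3*3 = 9.
Iteration 3: components of {Bolt} -> Cover = 9*3 = 27, Shaft = 9*4 = 36.
Iteration 4: components of {Cover,Shaft} -> Arm = 36*1 = 36.
Iteration 5: no further components; recursion stops.
Total rows emitted: 8.

8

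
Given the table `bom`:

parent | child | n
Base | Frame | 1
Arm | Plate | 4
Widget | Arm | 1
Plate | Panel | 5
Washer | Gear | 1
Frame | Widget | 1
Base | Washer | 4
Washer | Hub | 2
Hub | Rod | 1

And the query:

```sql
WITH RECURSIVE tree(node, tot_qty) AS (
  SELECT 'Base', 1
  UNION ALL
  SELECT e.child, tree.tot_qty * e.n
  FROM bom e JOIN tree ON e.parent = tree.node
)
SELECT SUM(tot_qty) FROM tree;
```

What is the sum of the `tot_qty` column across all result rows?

Base: (Base, tot_qty=1).
Iteration 1: components of {Base} -> Frame = 1*1 = 1, Washer = 1*4 = 4.
Iteration 2: components of {Frame,Washer} -> Gear = 4*1 = 4, Hub = 4*2 = 8, Widget = 1*1 = 1.
Iteration 3: components of {Gear,Hub,Widget} -> Arm = 1*1 = 1, Rod = 8*1 = 8.
Iteration 4: components of {Arm,Rod} -> Plate = 1*4 = 4.
Iteration 5: components of {Plate} -> Panel = 4*5 = 20.
Iteration 6: no further components; recursion stops.
SUM(tot_qty) = 1 + 1 + 4 + 1 + 8 + 4 + 1 + 8 + 4 + 20 = 52.

52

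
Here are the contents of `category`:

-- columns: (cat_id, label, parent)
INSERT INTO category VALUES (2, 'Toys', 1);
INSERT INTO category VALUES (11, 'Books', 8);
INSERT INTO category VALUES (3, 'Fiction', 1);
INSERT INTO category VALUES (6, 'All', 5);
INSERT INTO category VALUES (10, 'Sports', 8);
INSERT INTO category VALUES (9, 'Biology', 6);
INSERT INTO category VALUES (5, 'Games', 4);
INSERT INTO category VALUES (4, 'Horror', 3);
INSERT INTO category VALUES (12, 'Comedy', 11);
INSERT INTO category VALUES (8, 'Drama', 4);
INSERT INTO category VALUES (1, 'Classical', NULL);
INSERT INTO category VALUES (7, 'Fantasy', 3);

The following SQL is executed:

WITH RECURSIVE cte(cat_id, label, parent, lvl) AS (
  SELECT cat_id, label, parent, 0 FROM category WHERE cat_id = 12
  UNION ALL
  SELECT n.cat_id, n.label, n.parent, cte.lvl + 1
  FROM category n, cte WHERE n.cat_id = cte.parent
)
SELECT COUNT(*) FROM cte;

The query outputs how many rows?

6

Base: cat_id=12 (Comedy), parent=11, lvl 0.
Iteration 1: join on cat_id=11 -> Books (id 11, parent=8, lvl 1).
Iteration 2: join on cat_id=8 -> Drama (id 8, parent=4, lvl 2).
Iteration 3: join on cat_id=4 -> Horror (id 4, parent=3, lvl 3).
Iteration 4: join on cat_id=3 -> Fiction (id 3, parent=1, lvl 4).
Iteration 5: join on cat_id=1 -> Classical (id 1, parent=NULL, lvl 5).
Iteration 6: parent is NULL; no match; recursion stops.
Total rows emitted: 6.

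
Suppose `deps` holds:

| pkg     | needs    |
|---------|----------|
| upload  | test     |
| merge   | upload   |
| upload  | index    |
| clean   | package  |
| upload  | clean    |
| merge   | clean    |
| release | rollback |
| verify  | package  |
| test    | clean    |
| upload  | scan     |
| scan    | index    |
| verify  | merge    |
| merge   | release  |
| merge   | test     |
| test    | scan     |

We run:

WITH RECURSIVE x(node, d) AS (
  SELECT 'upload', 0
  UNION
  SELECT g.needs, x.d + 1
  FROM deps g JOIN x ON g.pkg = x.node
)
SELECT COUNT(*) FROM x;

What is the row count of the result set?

Base: (upload, d=0).
Iteration 1: edges from {upload} -> (clean, d=1), (index, d=1), (scan, d=1), (test, d=1).
Iteration 2: edges from {clean,index,scan,test} -> (clean, d=2), (index, d=2), (package, d=2), (scan, d=2).
Iteration 3: edges from {clean,index,package,scan} -> (index, d=3), (package, d=3).
Iteration 4: no outgoing edges from {index,package}; recursion stops.
Total rows emitted: 11.

11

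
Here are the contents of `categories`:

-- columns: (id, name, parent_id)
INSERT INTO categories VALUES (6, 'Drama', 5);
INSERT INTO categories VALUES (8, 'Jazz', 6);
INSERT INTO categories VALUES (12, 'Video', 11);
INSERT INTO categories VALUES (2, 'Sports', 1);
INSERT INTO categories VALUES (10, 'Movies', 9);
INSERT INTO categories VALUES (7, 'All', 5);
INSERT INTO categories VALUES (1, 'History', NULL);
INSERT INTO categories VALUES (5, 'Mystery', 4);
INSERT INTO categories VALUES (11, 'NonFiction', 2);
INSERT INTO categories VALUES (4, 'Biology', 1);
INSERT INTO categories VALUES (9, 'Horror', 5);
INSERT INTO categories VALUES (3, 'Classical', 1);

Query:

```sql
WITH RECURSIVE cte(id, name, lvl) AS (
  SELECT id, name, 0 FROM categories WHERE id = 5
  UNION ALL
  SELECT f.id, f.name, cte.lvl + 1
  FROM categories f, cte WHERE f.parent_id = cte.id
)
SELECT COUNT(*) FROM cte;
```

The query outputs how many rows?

Base: id=5 (Mystery) at lvl 0.
Iteration 1: rows with parent_id in {5} -> Drama (id 6, lvl 1), All (id 7, lvl 1), Horror (id 9, lvl 1).
Iteration 2: rows with parent_id in {6,7,9} -> Jazz (id 8, lvl 2), Movies (id 10, lvl 2).
Iteration 3: no rows with parent_id in {8,10}; recursion stops.
Total rows emitted: 6.

6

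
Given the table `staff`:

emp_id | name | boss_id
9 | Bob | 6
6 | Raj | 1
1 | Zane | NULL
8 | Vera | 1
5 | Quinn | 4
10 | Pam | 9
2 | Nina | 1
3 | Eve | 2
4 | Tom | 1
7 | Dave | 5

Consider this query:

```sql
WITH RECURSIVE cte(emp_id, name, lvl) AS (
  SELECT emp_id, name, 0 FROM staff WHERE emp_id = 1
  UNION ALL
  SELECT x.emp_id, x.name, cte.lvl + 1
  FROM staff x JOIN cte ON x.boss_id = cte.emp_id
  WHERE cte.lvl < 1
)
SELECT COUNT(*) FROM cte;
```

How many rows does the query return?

5

Base: emp_id=1 (Zane) at lvl 0.
Iteration 1: rows with boss_id in {1} -> Nina (id 2, lvl 1), Tom (id 4, lvl 1), Raj (id 6, lvl 1), Vera (id 8, lvl 1).
Iteration 2: lvl < 1 fails for all current rows; recursion stops.
Total rows emitted: 5.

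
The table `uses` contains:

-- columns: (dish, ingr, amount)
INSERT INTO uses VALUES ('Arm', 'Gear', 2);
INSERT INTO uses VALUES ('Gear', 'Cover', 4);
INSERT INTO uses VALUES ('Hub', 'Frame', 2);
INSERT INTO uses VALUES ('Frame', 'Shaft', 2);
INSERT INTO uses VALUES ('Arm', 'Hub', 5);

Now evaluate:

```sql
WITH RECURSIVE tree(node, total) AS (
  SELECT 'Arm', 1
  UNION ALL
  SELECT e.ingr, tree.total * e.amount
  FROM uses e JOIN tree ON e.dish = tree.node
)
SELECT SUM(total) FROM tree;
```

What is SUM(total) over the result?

46

Base: (Arm, total=1).
Iteration 1: components of {Arm} -> Gear = 1*2 = 2, Hub = 1*5 = 5.
Iteration 2: components of {Gear,Hub} -> Cover = 2*4 = 8, Frame = 5*2 = 10.
Iteration 3: components of {Cover,Frame} -> Shaft = 10*2 = 20.
Iteration 4: no further components; recursion stops.
SUM(total) = 1 + 5 + 2 + 10 + 8 + 20 = 46.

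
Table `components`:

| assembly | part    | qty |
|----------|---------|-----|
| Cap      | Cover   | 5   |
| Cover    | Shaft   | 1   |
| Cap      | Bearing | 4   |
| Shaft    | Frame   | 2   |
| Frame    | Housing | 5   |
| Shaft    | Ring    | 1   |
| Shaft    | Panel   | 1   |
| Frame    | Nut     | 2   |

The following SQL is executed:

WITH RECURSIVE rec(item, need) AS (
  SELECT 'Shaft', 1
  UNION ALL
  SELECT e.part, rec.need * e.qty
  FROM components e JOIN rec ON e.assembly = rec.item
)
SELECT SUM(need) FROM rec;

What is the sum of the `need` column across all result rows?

19

Base: (Shaft, need=1).
Iteration 1: components of {Shaft} -> Frame = 1*2 = 2, Panel = 1*1 = 1, Ring = 1*1 = 1.
Iteration 2: components of {Frame,Panel,Ring} -> Housing = 2*5 = 10, Nut = 2*2 = 4.
Iteration 3: no further components; recursion stops.
SUM(need) = 1 + 2 + 1 + 1 + 10 + 4 = 19.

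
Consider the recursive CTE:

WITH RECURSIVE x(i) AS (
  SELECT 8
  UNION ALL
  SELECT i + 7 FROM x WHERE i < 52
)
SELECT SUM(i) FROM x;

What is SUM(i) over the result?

Base: i=8.
Iteration 1: 8 < 52 holds -> i = 8 + 7 = 15.
Iteration 2: 15 < 52 holds -> i = 15 + 7 = 22.
Iteration 3: 22 < 52 holds -> i = 22 + 7 = 29.
Iteration 4: 29 < 52 holds -> i = 29 + 7 = 36.
Iteration 5: 36 < 52 holds -> i = 36 + 7 = 43.
Iteration 6: 43 < 52 holds -> i = 43 + 7 = 50.
Iteration 7: 50 < 52 holds -> i = 50 + 7 = 57.
Iteration 8: 57 < 52 fails; recursion stops.
SUM(i) = 8 + 15 + 22 + 29 + 36 + 43 + 50 + 57 = 260.

260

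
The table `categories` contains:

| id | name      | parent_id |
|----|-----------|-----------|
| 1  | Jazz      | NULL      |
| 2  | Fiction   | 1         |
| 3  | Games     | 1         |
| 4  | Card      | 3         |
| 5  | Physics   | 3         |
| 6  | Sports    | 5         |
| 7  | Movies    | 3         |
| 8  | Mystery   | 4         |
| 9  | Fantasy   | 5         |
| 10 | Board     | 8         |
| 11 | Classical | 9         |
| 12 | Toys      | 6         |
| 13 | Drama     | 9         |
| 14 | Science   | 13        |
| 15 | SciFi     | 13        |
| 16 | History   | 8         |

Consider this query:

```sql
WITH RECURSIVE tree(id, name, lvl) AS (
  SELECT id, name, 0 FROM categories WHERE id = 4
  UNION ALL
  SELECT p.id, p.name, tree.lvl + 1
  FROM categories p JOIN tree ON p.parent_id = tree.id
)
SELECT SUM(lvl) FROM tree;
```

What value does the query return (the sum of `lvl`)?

Base: id=4 (Card) at lvl 0.
Iteration 1: rows with parent_id in {4} -> Mystery (id 8, lvl 1).
Iteration 2: rows with parent_id in {8} -> Board (id 10, lvl 2), History (id 16, lvl 2).
Iteration 3: no rows with parent_id in {10,16}; recursion stops.
SUM(lvl) = 0 + 1 + 2 + 2 = 5.

5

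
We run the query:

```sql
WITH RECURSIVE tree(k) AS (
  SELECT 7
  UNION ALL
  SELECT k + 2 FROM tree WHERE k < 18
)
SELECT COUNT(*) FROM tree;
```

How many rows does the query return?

Base: k=7.
Iteration 1: 7 < 18 holds -> k = 7 + 2 = 9.
Iteration 2: 9 < 18 holds -> k = 9 + 2 = 11.
Iteration 3: 11 < 18 holds -> k = 11 + 2 = 13.
Iteration 4: 13 < 18 holds -> k = 13 + 2 = 15.
Iteration 5: 15 < 18 holds -> k = 15 + 2 = 17.
Iteration 6: 17 < 18 holds -> k = 17 + 2 = 19.
Iteration 7: 19 < 18 fails; recursion stops.
Total rows emitted: 7.

7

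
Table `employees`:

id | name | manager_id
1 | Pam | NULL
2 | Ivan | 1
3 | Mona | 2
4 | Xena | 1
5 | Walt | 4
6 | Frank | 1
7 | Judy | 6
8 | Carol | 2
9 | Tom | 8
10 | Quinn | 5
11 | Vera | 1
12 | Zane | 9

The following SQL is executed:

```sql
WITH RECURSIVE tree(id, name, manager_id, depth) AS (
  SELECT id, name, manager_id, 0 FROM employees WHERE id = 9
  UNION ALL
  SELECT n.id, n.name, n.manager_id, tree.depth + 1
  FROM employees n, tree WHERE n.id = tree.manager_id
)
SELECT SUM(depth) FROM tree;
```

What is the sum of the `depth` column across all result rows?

Base: id=9 (Tom), manager_id=8, depth 0.
Iteration 1: join on id=8 -> Carol (id 8, manager_id=2, depth 1).
Iteration 2: join on id=2 -> Ivan (id 2, manager_id=1, depth 2).
Iteration 3: join on id=1 -> Pam (id 1, manager_id=NULL, depth 3).
Iteration 4: manager_id is NULL; no match; recursion stops.
SUM(depth) = 0 + 1 + 2 + 3 = 6.

6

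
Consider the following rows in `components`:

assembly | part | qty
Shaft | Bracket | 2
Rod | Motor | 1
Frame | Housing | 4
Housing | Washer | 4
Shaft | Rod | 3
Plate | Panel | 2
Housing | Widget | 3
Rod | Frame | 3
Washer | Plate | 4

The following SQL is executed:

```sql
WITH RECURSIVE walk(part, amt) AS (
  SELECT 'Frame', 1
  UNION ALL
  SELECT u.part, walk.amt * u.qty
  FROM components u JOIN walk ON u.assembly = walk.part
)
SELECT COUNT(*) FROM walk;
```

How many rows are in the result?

6

Base: (Frame, amt=1).
Iteration 1: components of {Frame} -> Housing = 1*4 = 4.
Iteration 2: components of {Housing} -> Washer = 4*4 = 16, Widget = 4*3 = 12.
Iteration 3: components of {Washer,Widget} -> Plate = 16*4 = 64.
Iteration 4: components of {Plate} -> Panel = 64*2 = 128.
Iteration 5: no further components; recursion stops.
Total rows emitted: 6.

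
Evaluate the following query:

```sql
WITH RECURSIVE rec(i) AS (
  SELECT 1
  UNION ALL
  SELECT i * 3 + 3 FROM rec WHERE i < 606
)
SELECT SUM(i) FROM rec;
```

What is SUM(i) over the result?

901

Base: i=1.
Iteration 1: 1 < 606 holds -> i = 1 * 3 + 3 = 6.
Iteration 2: 6 < 606 holds -> i = 6 * 3 + 3 = 21.
Iteration 3: 21 < 606 holds -> i = 21 * 3 + 3 = 66.
Iteration 4: 66 < 606 holds -> i = 66 * 3 + 3 = 201.
Iteration 5: 201 < 606 holds -> i = 201 * 3 + 3 = 606.
Iteration 6: 606 < 606 fails; recursion stops.
SUM(i) = 1 + 6 + 21 + 66 + 201 + 606 = 901.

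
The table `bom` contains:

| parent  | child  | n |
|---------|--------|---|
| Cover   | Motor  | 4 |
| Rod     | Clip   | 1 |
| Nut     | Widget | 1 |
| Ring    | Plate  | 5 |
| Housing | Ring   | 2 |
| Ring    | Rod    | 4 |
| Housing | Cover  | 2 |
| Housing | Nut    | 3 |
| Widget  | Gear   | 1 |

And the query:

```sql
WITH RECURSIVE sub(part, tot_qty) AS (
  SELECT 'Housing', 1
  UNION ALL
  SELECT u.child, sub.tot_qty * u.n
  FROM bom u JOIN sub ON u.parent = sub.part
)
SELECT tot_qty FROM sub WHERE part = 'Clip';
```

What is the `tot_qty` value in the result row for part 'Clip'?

8

Base: (Housing, tot_qty=1).
Iteration 1: components of {Housing} -> Cover = 1*2 = 2, Nut = 1*3 = 3, Ring = 1*2 = 2.
Iteration 2: components of {Cover,Nut,Ring} -> Motor = 2*4 = 8, Plate = 2*5 = 10, Rod = 2*4 = 8, Widget = 3*1 = 3.
Iteration 3: components of {Motor,Plate,Rod,Widget} -> Clip = 8*1 = 8, Gear = 3*1 = 3.
Iteration 4: no further components; recursion stops.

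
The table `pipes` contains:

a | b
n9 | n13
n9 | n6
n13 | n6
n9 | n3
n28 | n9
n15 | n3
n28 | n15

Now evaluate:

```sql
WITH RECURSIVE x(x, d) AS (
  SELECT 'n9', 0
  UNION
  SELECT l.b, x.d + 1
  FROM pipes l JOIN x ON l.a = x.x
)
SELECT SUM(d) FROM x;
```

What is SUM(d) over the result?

Base: (n9, d=0).
Iteration 1: edges from {n9} -> (n13, d=1), (n3, d=1), (n6, d=1).
Iteration 2: edges from {n13,n3,n6} -> (n6, d=2).
Iteration 3: no outgoing edges from {n6}; recursion stops.
SUM(d) = 0 + 1 + 1 + 1 + 2 = 5.

5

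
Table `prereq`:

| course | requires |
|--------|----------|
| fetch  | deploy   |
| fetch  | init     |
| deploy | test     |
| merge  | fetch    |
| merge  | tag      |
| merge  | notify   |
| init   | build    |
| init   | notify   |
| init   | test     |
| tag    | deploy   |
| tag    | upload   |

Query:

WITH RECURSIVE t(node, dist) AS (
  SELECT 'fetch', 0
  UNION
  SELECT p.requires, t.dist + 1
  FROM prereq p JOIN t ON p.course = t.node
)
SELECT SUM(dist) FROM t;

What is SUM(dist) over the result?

8

Base: (fetch, dist=0).
Iteration 1: edges from {fetch} -> (deploy, dist=1), (init, dist=1).
Iteration 2: edges from {deploy,init} -> (build, dist=2), (notify, dist=2), (test, dist=2). [UNION drops 1 duplicate row(s)]
Iteration 3: no outgoing edges from {build,notify,test}; recursion stops.
SUM(dist) = 0 + 1 + 1 + 2 + 2 + 2 = 8.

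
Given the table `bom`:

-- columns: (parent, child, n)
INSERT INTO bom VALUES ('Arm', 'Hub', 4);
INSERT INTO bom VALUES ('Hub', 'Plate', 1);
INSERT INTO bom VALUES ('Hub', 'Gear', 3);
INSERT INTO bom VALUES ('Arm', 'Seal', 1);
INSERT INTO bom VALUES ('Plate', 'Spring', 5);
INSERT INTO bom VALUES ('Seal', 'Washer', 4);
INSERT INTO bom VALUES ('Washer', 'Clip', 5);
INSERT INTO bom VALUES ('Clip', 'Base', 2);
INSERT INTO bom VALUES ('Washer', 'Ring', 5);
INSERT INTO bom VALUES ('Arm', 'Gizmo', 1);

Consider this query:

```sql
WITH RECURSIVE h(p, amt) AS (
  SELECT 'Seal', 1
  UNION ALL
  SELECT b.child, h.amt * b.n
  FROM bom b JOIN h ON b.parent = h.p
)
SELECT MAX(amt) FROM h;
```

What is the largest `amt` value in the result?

Base: (Seal, amt=1).
Iteration 1: components of {Seal} -> Washer = 1*4 = 4.
Iteration 2: components of {Washer} -> Clip = 4*5 = 20, Ring = 4*5 = 20.
Iteration 3: components of {Clip,Ring} -> Base = 20*2 = 40.
Iteration 4: no further components; recursion stops.
amt values: 1, 4, 20, 20, 40; the maximum is 40.

40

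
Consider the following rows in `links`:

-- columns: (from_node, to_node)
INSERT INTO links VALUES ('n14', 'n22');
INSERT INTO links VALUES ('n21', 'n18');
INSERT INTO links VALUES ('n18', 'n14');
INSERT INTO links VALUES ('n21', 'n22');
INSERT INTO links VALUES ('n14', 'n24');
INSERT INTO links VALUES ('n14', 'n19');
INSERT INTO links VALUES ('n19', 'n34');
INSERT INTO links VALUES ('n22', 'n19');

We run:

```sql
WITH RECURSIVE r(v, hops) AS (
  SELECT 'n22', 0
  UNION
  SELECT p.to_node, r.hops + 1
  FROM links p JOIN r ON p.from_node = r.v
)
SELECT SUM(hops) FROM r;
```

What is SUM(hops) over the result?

3

Base: (n22, hops=0).
Iteration 1: edges from {n22} -> (n19, hops=1).
Iteration 2: edges from {n19} -> (n34, hops=2).
Iteration 3: no outgoing edges from {n34}; recursion stops.
SUM(hops) = 0 + 1 + 2 = 3.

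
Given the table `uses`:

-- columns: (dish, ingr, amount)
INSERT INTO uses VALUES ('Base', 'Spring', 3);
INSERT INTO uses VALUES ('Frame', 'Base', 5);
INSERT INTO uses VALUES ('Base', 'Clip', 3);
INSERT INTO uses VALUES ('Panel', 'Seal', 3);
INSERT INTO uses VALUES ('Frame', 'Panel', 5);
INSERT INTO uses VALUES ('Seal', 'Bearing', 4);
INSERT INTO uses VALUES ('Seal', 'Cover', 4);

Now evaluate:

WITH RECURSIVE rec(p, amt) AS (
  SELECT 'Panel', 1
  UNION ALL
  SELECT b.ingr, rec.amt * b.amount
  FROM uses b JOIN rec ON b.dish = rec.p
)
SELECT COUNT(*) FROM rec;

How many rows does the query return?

4

Base: (Panel, amt=1).
Iteration 1: components of {Panel} -> Seal = 1*3 = 3.
Iteration 2: components of {Seal} -> Bearing = 3*4 = 12, Cover = 3*4 = 12.
Iteration 3: no further components; recursion stops.
Total rows emitted: 4.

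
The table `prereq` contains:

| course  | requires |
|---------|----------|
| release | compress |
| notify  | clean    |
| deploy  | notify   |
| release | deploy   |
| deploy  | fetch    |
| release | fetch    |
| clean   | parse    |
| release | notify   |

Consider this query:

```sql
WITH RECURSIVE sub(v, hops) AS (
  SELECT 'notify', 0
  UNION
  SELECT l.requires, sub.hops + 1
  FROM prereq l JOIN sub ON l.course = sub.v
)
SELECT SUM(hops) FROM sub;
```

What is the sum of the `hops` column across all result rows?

Base: (notify, hops=0).
Iteration 1: edges from {notify} -> (clean, hops=1).
Iteration 2: edges from {clean} -> (parse, hops=2).
Iteration 3: no outgoing edges from {parse}; recursion stops.
SUM(hops) = 0 + 1 + 2 = 3.

3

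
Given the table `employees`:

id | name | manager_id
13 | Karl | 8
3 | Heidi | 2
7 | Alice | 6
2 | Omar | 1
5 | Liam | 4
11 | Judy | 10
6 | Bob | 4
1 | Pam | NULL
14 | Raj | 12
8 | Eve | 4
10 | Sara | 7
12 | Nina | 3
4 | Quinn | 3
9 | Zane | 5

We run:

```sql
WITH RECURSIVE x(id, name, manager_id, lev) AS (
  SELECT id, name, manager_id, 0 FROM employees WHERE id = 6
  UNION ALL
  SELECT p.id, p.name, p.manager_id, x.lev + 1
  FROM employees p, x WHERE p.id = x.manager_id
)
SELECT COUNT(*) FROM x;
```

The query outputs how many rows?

5

Base: id=6 (Bob), manager_id=4, lev 0.
Iteration 1: join on id=4 -> Quinn (id 4, manager_id=3, lev 1).
Iteration 2: join on id=3 -> Heidi (id 3, manager_id=2, lev 2).
Iteration 3: join on id=2 -> Omar (id 2, manager_id=1, lev 3).
Iteration 4: join on id=1 -> Pam (id 1, manager_id=NULL, lev 4).
Iteration 5: manager_id is NULL; no match; recursion stops.
Total rows emitted: 5.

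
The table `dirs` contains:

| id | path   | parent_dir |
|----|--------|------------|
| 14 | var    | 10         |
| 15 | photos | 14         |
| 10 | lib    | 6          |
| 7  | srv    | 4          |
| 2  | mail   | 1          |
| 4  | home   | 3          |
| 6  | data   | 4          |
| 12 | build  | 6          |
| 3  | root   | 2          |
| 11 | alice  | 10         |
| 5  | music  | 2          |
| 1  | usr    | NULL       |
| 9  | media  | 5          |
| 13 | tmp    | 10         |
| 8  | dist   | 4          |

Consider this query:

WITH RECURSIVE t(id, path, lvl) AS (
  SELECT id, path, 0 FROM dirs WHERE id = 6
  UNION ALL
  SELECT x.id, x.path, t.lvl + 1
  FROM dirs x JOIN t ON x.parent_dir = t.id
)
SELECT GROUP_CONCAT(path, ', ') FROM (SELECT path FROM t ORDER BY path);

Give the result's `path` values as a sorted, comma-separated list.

Base: id=6 (data) at lvl 0.
Iteration 1: rows with parent_dir in {6} -> lib (id 10, lvl 1), build (id 12, lvl 1).
Iteration 2: rows with parent_dir in {10,12} -> alice (id 11, lvl 2), tmp (id 13, lvl 2), var (id 14, lvl 2).
Iteration 3: rows with parent_dir in {11,13,14} -> photos (id 15, lvl 3).
Iteration 4: no rows with parent_dir in {15}; recursion stops.

alice, build, data, lib, photos, tmp, var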